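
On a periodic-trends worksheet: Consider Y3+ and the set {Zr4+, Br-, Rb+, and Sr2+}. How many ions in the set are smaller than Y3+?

1

All of these have 36 electrons (isoelectronic). With the same electron cloud, the ion with the most protons pulls it in tightest. Nuclear charges: Zr4+ (Z=40), Y3+ (Z=39), Sr2+ (Z=38), Rb+ (Z=37), Br- (Z=35). Highest Z is smallest.
Ordering all of them (including Y3+) by radius gives Zr4+ < Y3+ < Sr2+ < Rb+ < Br-. Count: 1.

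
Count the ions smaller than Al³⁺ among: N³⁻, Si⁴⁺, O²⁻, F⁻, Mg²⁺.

These species are isoelectronic with 10 electrons. The only difference is the number of protons: Si⁴⁺ (Z=14), Al³⁺ (Z=13), Mg²⁺ (Z=12), F⁻ (Z=9), O²⁻ (Z=8), N³⁻ (Z=7). The strongest nuclear pull (Si⁴⁺) gives the smallest ion.
Placing each against Al³⁺: smaller — Si⁴⁺; larger — Mg²⁺, F⁻, O²⁻, N³⁻. That's 1.

1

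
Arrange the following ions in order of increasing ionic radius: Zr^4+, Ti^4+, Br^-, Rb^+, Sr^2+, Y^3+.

Ti^4+ < Zr^4+ < Y^3+ < Sr^2+ < Rb^+ < Br^-

Ti^4+: 18 e⁻, Z=22, Zr^4+: 36 e⁻, Z=40, Y^3+: 36 e⁻, Z=39, Sr^2+: 36 e⁻, Z=38, Rb^+: 36 e⁻, Z=37, Br^-: 36 e⁻, Z=35. Ti^4+ < Zr^4+ (same group, 1 shell fewer); Zr^4+ < Y^3+ (both 36 e⁻, Z=40>39); Y^3+ < Sr^2+ (isoelectronic, higher Z=39 is smaller); Sr^2+ < Rb^+ (isoelectronic, higher Z=38 is smaller); Rb^+ < Br^- (both 36 e⁻, Z=37>35).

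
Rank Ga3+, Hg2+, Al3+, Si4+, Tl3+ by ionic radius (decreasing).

Hg2+ > Tl3+ > Ga3+ > Al3+ > Si4+

Si4+ (Z=14, 10 e⁻), Al3+ (Z=13, 10 e⁻), Ga3+ (Z=31, 28 e⁻), Tl3+ (Z=81, 78 e⁻), Hg2+ (Z=80, 78 e⁻). Si4+ < Al3+ (isoelectronic, higher Z=14 is smaller); Al3+ < Ga3+ (same group, period 3 vs 4); Ga3+ < Tl3+ (same group, period 4 vs 6); Tl3+ < Hg2+ (isoelectronic, higher Z=81 is smaller).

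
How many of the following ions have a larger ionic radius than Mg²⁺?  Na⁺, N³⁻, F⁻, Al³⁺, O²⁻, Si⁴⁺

4

Each ion has 10 electrons. The ranking follows nuclear charge in reverse — greater Z gives a smaller radius. Si⁴⁺ (Z=14), Al³⁺ (Z=13), Mg²⁺ (Z=12), Na⁺ (Z=11), F⁻ (Z=9), O²⁻ (Z=8), N³⁻ (Z=7).
Relative to Mg²⁺, the ions that are larger are Na⁺, F⁻, O²⁻, N³⁻. Count: 4.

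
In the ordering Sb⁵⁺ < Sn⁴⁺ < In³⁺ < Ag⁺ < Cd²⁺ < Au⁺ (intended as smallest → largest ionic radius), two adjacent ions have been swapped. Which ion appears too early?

Ag⁺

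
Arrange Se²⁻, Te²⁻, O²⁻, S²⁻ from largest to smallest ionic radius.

All are in the same group with charge -2. Radius grows down the group as n (the outermost shell) increases.

Te²⁻ > Se²⁻ > S²⁻ > O²⁻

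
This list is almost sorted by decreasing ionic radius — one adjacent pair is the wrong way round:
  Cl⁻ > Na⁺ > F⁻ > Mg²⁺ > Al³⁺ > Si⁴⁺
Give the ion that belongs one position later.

The pair Na⁺, F⁻ is the wrong way round — they are isoelectronic (10 e⁻) and Na has more protons than F (11 vs 9), making Na⁺ smaller. All other adjacent pairs agree with periodic trends, so Na⁺ is the misplaced ion.

Na⁺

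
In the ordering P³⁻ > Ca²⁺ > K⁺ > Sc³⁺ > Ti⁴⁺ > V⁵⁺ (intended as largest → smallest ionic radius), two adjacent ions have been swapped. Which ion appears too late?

Check each adjacent pair. Ca²⁺ and K⁺ are reversed: both have 18 electrons but Z(Ca)=20 > Z(K)=19, so Ca²⁺ should be the smaller of the two. No other neighbouring pair contradicts the periodic trends, so K⁺ is the ion listed too late.

K⁺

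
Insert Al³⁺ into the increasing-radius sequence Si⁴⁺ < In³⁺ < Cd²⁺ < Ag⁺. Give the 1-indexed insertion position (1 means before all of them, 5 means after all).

2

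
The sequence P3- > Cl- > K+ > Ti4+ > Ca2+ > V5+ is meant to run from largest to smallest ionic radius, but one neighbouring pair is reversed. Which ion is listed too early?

Scanning neighbour by neighbour, only Ti4+/Ca2+ violates a trend: both have 18 electrons but Z(Ti)=22 > Z(Ca)=20, so Ti4+ should be the smaller of the two. That makes Ti4+ the one sitting a position early relative to where it belongs.

Ti4+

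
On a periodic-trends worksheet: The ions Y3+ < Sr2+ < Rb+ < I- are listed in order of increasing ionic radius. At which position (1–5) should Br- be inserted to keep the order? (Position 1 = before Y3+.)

4

Y3+ has 36 e⁻ (Z=39), Sr2+ has 36 e⁻ (Z=38), Rb+ has 36 e⁻ (Z=37), Br- has 36 e⁻ (Z=35), I- has 54 e⁻ (Z=53). Y3+ < Sr2+ (both 36 e⁻, Z=39>38); Sr2+ < Rb+ (isoelectronic, higher Z=38 is smaller); Rb+ < Br- (isoelectronic, higher Z=37 is smaller); Br- < I- (same group, 1 shell fewer).
Merged order: Y3+ < Sr2+ < Rb+ < Br- < I- — Br- is number 4.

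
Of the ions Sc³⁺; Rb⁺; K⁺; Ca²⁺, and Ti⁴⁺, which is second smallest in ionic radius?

Ti⁴⁺ has 18 e⁻ (Z=22), Sc³⁺ has 18 e⁻ (Z=21), Ca²⁺ has 18 e⁻ (Z=20), K⁺ has 18 e⁻ (Z=19), Rb⁺ has 36 e⁻ (Z=37). Ti⁴⁺ < Sc³⁺ (isoelectronic, higher Z=22 is smaller); Sc³⁺ < Ca²⁺ (isoelectronic, higher Z=21 is smaller); Ca²⁺ < K⁺ (both 18 e⁻, Z=20>19); K⁺ < Rb⁺ (same group, period 4 vs 5).
That gives Ti⁴⁺ < Sc³⁺ < Ca²⁺ < K⁺ < Rb⁺. From the smallest end, number 2 is Sc³⁺.

Sc³⁺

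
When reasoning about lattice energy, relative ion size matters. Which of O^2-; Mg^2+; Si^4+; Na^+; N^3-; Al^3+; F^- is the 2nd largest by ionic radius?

O^2-

Isoelectronic series (10 e⁻ each). Size is set by nuclear charge: more protons means a smaller ion. Si^4+ (Z=14), Al^3+ (Z=13), Mg^2+ (Z=12), Na^+ (Z=11), F^- (Z=9), O^2- (Z=8), N^3- (Z=7).
So the order is Si^4+ < Al^3+ < Mg^2+ < Na^+ < F^- < O^2- < N^3-; the 2nd-largest ion is O^2-.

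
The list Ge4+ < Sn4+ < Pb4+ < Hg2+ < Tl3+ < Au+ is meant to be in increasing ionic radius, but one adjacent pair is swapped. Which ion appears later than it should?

Tl3+

The pair Hg2+, Tl3+ is the wrong way round — both have 78 electrons but Z(Tl)=81 > Z(Hg)=80, so Tl3+ should be the smaller of the two. All other adjacent pairs agree with periodic trends, so Tl3+ is the misplaced ion.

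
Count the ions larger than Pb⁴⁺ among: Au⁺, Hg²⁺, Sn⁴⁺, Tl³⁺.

3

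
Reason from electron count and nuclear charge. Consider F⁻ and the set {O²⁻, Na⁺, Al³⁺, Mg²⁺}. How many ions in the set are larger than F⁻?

1

Each ion has 10 electrons. The ranking follows nuclear charge in reverse — greater Z gives a smaller radius. Al³⁺ (Z=13), Mg²⁺ (Z=12), Na⁺ (Z=11), F⁻ (Z=9), O²⁻ (Z=8).
Ordering all of them (including F⁻) by radius gives Al³⁺ < Mg²⁺ < Na⁺ < F⁻ < O²⁻. Count: 1.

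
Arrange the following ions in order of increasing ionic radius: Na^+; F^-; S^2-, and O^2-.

Na^+ < F^- < O^2- < S^2-

First list Z and electron count for each: Na^+ has 10 e⁻ (Z=11), F^- has 10 e⁻ (Z=9), O^2- has 10 e⁻ (Z=8), S^2- has 18 e⁻ (Z=16). Na^+ < F^- (isoelectronic, higher Z=11 is smaller); F^- < O^2- (isoelectronic, higher Z=9 is smaller); O^2- < S^2- (same group, period 2 vs 3).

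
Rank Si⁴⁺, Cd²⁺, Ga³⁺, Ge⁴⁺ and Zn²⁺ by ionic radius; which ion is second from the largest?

Zn²⁺

First list Z and electron count for each: Si⁴⁺: 10 e⁻, Z=14, Ge⁴⁺: 28 e⁻, Z=32, Ga³⁺: 28 e⁻, Z=31, Zn²⁺: 28 e⁻, Z=30, Cd²⁺: 46 e⁻, Z=48. Si⁴⁺ < Ge⁴⁺ (same group, period 3 vs 4); Ge⁴⁺ < Ga³⁺ (both 28 e⁻, Z=32>31); Ga³⁺ < Zn²⁺ (both 28 e⁻, Z=31>30); Zn²⁺ < Cd²⁺ (same group, period 4 vs 5).
Ordering: Si⁴⁺ < Ge⁴⁺ < Ga³⁺ < Zn²⁺ < Cd²⁺. The second largest is Zn²⁺.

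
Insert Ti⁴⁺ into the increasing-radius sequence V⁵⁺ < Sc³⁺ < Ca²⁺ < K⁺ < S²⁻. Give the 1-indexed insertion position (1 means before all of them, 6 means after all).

2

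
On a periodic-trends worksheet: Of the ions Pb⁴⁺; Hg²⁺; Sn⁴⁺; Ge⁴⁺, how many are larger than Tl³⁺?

First list Z and electron count for each: Ge⁴⁺ has 28 e⁻ (Z=32), Sn⁴⁺ has 46 e⁻ (Z=50), Pb⁴⁺ has 78 e⁻ (Z=82), Tl³⁺ has 78 e⁻ (Z=81), Hg²⁺ has 78 e⁻ (Z=80). Ge⁴⁺ < Sn⁴⁺ (same group, period 4 vs 5); Sn⁴⁺ < Pb⁴⁺ (same group, period 5 vs 6); Pb⁴⁺ < Tl³⁺ (isoelectronic, higher Z=82 is smaller); Tl³⁺ < Hg²⁺ (isoelectronic, higher Z=81 is smaller).
Placing each against Tl³⁺: smaller — Ge⁴⁺, Sn⁴⁺, Pb⁴⁺; larger — Hg²⁺. So 1 is larger.

1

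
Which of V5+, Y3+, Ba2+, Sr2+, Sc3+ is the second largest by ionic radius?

Sr2+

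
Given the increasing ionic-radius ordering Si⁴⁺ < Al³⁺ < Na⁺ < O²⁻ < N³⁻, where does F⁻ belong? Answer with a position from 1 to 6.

Isoelectronic series (10 e⁻ each). Size is set by nuclear charge: more protons means a smaller ion. Si⁴⁺ (Z=14), Al³⁺ (Z=13), Na⁺ (Z=11), F⁻ (Z=9), O²⁻ (Z=8), N³⁻ (Z=7).
The complete sequence is Si⁴⁺ < Al³⁺ < Na⁺ < F⁻ < O²⁻ < N³⁻. F⁻ sits at position 4.

4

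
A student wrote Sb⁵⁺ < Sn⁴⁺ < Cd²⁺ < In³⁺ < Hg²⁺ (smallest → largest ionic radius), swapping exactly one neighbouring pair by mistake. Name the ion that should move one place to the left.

In³⁺

Check each adjacent pair. Cd²⁺ and In³⁺ are reversed: In³⁺ and Cd²⁺ share 46 electrons; the higher nuclear charge on In (Z=49) contracts it more, so In³⁺ < Cd²⁺. No other neighbouring pair contradicts the periodic trends, so In³⁺ is the ion listed too late.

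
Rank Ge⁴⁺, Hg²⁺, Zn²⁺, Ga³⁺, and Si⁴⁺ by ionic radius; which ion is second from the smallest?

Ge⁴⁺

Work out protons and electrons: Si⁴⁺ (Z=14, 10 e⁻), Ge⁴⁺ (Z=32, 28 e⁻), Ga³⁺ (Z=31, 28 e⁻), Zn²⁺ (Z=30, 28 e⁻), Hg²⁺ (Z=80, 78 e⁻). Si⁴⁺ < Ge⁴⁺ (same group, period 3 vs 4); Ge⁴⁺ < Ga³⁺ (both 28 e⁻, Z=32>31); Ga³⁺ < Zn²⁺ (both 28 e⁻, Z=31>30); Zn²⁺ < Hg²⁺ (same group, 2 shells fewer).
So the order is Si⁴⁺ < Ge⁴⁺ < Ga³⁺ < Zn²⁺ < Hg²⁺; the 2nd-smallest ion is Ge⁴⁺.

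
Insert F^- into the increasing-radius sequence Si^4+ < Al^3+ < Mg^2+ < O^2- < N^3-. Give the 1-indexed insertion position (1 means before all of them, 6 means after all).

4

Each ion has 10 electrons. The ranking follows nuclear charge in reverse — greater Z gives a smaller radius. Si^4+ (Z=14), Al^3+ (Z=13), Mg^2+ (Z=12), F^- (Z=9), O^2- (Z=8), N^3- (Z=7).
Merged order: Si^4+ < Al^3+ < Mg^2+ < F^- < O^2- < N^3- — F^- is number 4.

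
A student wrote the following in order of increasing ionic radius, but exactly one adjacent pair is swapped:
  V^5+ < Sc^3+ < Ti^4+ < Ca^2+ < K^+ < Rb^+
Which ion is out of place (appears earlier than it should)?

Sc^3+

Scanning neighbour by neighbour, only Sc^3+/Ti^4+ violates a trend: they are isoelectronic (18 e⁻) and Ti has more protons than Sc (22 vs 21), making Ti^4+ smaller. That makes Sc^3+ the one sitting a position early relative to where it belongs.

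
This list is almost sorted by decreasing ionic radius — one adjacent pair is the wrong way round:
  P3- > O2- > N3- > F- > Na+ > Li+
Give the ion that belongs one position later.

O2-

Compare adjacent ions: they are isoelectronic (10 e⁻) and O has more protons than N (8 vs 7), making O2- smaller — yet in this decreasing list O2- sits before N3-. Nothing else is reversed, so O2- should move one place to the right.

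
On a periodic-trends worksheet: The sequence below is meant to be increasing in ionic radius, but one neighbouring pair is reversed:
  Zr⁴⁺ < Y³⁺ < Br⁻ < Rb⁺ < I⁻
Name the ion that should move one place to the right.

Check each adjacent pair. Br⁻ and Rb⁺ are reversed: both have 36 electrons but Z(Rb)=37 > Z(Br)=35, so Rb⁺ should be the smaller of the two. No other neighbouring pair contradicts the periodic trends, so Br⁻ is the ion listed too early.

Br⁻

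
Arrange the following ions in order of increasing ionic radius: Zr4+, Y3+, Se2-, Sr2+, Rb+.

Zr4+ < Y3+ < Sr2+ < Rb+ < Se2-

These species are isoelectronic with 36 electrons. The only difference is the number of protons: Zr4+ (Z=40), Y3+ (Z=39), Sr2+ (Z=38), Rb+ (Z=37), Se2- (Z=34). The strongest nuclear pull (Zr4+) gives the smallest ion.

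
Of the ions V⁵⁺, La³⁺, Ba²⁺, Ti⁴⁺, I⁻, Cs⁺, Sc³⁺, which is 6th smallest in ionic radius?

Cs⁺

First list Z and electron count for each: V⁵⁺: 18 e⁻, Z=23, Ti⁴⁺: 18 e⁻, Z=22, Sc³⁺: 18 e⁻, Z=21, La³⁺: 54 e⁻, Z=57, Ba²⁺: 54 e⁻, Z=56, Cs⁺: 54 e⁻, Z=55, I⁻: 54 e⁻, Z=53. V⁵⁺ < Ti⁴⁺ (isoelectronic, higher Z=23 is smaller); Ti⁴⁺ < Sc³⁺ (both 18 e⁻, Z=22>21); Sc³⁺ < La³⁺ (same group, 2 shells fewer); La³⁺ < Ba²⁺ (both 54 e⁻, Z=57>56); Ba²⁺ < Cs⁺ (isoelectronic, higher Z=56 is smaller); Cs⁺ < I⁻ (both 54 e⁻, Z=55>53).
Full ascending order: V⁵⁺ < Ti⁴⁺ < Sc³⁺ < La³⁺ < Ba²⁺ < Cs⁺ < I⁻. Counting from the smallest, position 6 is Cs⁺.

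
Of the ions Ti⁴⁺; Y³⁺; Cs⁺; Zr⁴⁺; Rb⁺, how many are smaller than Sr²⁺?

3

Ti⁴⁺ (Z=22, 18 e⁻), Zr⁴⁺ (Z=40, 36 e⁻), Y³⁺ (Z=39, 36 e⁻), Sr²⁺ (Z=38, 36 e⁻), Rb⁺ (Z=37, 36 e⁻), Cs⁺ (Z=55, 54 e⁻). Ti⁴⁺ < Zr⁴⁺ (same group, 1 shell fewer); Zr⁴⁺ < Y³⁺ (isoelectronic, higher Z=40 is smaller); Y³⁺ < Sr²⁺ (both 36 e⁻, Z=39>38); Sr²⁺ < Rb⁺ (both 36 e⁻, Z=38>37); Rb⁺ < Cs⁺ (same group, 1 shell fewer).
Placing each against Sr²⁺: smaller — Ti⁴⁺, Zr⁴⁺, Y³⁺; larger — Rb⁺, Cs⁺. Count: 3.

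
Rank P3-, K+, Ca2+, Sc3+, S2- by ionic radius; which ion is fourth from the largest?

Ca2+

These species are isoelectronic with 18 electrons. The only difference is the number of protons: Sc3+ (Z=21), Ca2+ (Z=20), K+ (Z=19), S2- (Z=16), P3- (Z=15). The strongest nuclear pull (Sc3+) gives the smallest ion.
That gives Sc3+ < Ca2+ < K+ < S2- < P3-. From the largest end, number 4 is Ca2+.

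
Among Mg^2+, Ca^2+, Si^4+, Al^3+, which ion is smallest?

Tabulating Z and e⁻: Si^4+ has 10 e⁻ (Z=14), Al^3+ has 10 e⁻ (Z=13), Mg^2+ has 10 e⁻ (Z=12), Ca^2+ has 18 e⁻ (Z=20). Si^4+ < Al^3+ (isoelectronic, higher Z=14 is smaller); Al^3+ < Mg^2+ (both 10 e⁻, Z=13>12); Mg^2+ < Ca^2+ (same group, 1 shell fewer).

Si^4+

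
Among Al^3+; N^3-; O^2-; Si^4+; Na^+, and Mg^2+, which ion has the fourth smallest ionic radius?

Isoelectronic series (10 e⁻ each). Size is set by nuclear charge: more protons means a smaller ion. Si^4+ (Z=14), Al^3+ (Z=13), Mg^2+ (Z=12), Na^+ (Z=11), O^2- (Z=8), N^3- (Z=7).
That gives Si^4+ < Al^3+ < Mg^2+ < Na^+ < O^2- < N^3-. From the smallest end, number 4 is Na^+.

Na^+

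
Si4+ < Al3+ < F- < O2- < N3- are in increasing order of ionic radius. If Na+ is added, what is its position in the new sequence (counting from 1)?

These species are isoelectronic with 10 electrons. The only difference is the number of protons: Si4+ (Z=14), Al3+ (Z=13), Na+ (Z=11), F- (Z=9), O2- (Z=8), N3- (Z=7). The strongest nuclear pull (Si4+) gives the smallest ion.
The complete sequence is Si4+ < Al3+ < Na+ < F- < O2- < N3-. Na+ sits at position 3.

3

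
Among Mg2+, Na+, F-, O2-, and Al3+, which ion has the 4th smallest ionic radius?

Each ion has 10 electrons. The ranking follows nuclear charge in reverse — greater Z gives a smaller radius. Al3+ (Z=13), Mg2+ (Z=12), Na+ (Z=11), F- (Z=9), O2- (Z=8).
So the order is Al3+ < Mg2+ < Na+ < F- < O2-; the 4th-smallest ion is F-.

F-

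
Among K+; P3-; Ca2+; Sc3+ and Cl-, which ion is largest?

P3-

Isoelectronic series (18 e⁻ each). Size is set by nuclear charge: more protons means a smaller ion. Sc3+ (Z=21), Ca2+ (Z=20), K+ (Z=19), Cl- (Z=17), P3- (Z=15).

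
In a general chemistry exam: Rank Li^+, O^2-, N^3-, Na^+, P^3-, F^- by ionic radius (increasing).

Li^+ < Na^+ < F^- < O^2- < N^3- < P^3-

Tabulating Z and e⁻: Li^+ has 2 e⁻ (Z=3), Na^+ has 10 e⁻ (Z=11), F^- has 10 e⁻ (Z=9), O^2- has 10 e⁻ (Z=8), N^3- has 10 e⁻ (Z=7), P^3- has 18 e⁻ (Z=15). Li^+ < Na^+ (same group, 1 shell fewer); Na^+ < F^- (isoelectronic, higher Z=11 is smaller); F^- < O^2- (isoelectronic, higher Z=9 is smaller); O^2- < N^3- (isoelectronic, higher Z=8 is smaller); N^3- < P^3- (same group, 1 shell fewer).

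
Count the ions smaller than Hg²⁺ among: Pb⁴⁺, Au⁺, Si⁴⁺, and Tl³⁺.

3

First list Z and electron count for each: Si⁴⁺: 10 e⁻, Z=14, Pb⁴⁺: 78 e⁻, Z=82, Tl³⁺: 78 e⁻, Z=81, Hg²⁺: 78 e⁻, Z=80, Au⁺: 78 e⁻, Z=79. Si⁴⁺ < Pb⁴⁺ (same group, period 3 vs 6); Pb⁴⁺ < Tl³⁺ (isoelectronic, higher Z=82 is smaller); Tl³⁺ < Hg²⁺ (both 78 e⁻, Z=81>80); Hg²⁺ < Au⁺ (both 78 e⁻, Z=80>79).
Relative to Hg²⁺, the ions that are smaller are Si⁴⁺, Pb⁴⁺, Tl³⁺. That's 3.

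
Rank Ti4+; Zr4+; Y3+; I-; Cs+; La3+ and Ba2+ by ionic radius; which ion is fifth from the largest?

Electron counts and nuclear charges: Ti4+ (Z=22, 18 e⁻), Zr4+ (Z=40, 36 e⁻), Y3+ (Z=39, 36 e⁻), La3+ (Z=57, 54 e⁻), Ba2+ (Z=56, 54 e⁻), Cs+ (Z=55, 54 e⁻), I- (Z=53, 54 e⁻). Ti4+ < Zr4+ (same group, period 4 vs 5); Zr4+ < Y3+ (isoelectronic, higher Z=40 is smaller); Y3+ < La3+ (same group, period 5 vs 6); La3+ < Ba2+ (both 54 e⁻, Z=57>56); Ba2+ < Cs+ (both 54 e⁻, Z=56>55); Cs+ < I- (isoelectronic, higher Z=55 is smaller).
That gives Ti4+ < Zr4+ < Y3+ < La3+ < Ba2+ < Cs+ < I-. From the largest end, number 5 is Y3+.

Y3+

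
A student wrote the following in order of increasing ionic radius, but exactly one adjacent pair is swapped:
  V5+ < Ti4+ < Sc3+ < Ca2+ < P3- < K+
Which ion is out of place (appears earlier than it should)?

P3-

Check each adjacent pair. P3- and K+ are reversed: K+ and P3- share 18 electrons; the higher nuclear charge on K (Z=19) contracts it more, so K+ < P3-. No other neighbouring pair contradicts the periodic trends, so P3- is the ion listed too early.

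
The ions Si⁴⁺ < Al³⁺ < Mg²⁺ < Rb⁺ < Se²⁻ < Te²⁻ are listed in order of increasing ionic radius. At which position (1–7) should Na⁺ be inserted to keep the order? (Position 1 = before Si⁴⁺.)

4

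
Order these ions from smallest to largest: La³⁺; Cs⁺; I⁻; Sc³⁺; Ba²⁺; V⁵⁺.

Electron counts and nuclear charges: V⁵⁺ has 18 e⁻ (Z=23), Sc³⁺ has 18 e⁻ (Z=21), La³⁺ has 54 e⁻ (Z=57), Ba²⁺ has 54 e⁻ (Z=56), Cs⁺ has 54 e⁻ (Z=55), I⁻ has 54 e⁻ (Z=53). V⁵⁺ < Sc³⁺ (both 18 e⁻, Z=23>21); Sc³⁺ < La³⁺ (same group, period 4 vs 6); La³⁺ < Ba²⁺ (isoelectronic, higher Z=57 is smaller); Ba²⁺ < Cs⁺ (isoelectronic, higher Z=56 is smaller); Cs⁺ < I⁻ (both 54 e⁻, Z=55>53).

V⁵⁺ < Sc³⁺ < La³⁺ < Ba²⁺ < Cs⁺ < I⁻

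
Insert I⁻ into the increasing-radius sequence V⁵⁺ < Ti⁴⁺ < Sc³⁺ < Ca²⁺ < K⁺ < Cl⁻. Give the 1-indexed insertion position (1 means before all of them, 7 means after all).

7

V⁵⁺ has 18 e⁻ (Z=23), Ti⁴⁺ has 18 e⁻ (Z=22), Sc³⁺ has 18 e⁻ (Z=21), Ca²⁺ has 18 e⁻ (Z=20), K⁺ has 18 e⁻ (Z=19), Cl⁻ has 18 e⁻ (Z=17), I⁻ has 54 e⁻ (Z=53). V⁵⁺ < Ti⁴⁺ (both 18 e⁻, Z=23>22); Ti⁴⁺ < Sc³⁺ (isoelectronic, higher Z=22 is smaller); Sc³⁺ < Ca²⁺ (both 18 e⁻, Z=21>20); Ca²⁺ < K⁺ (isoelectronic, higher Z=20 is smaller); K⁺ < Cl⁻ (isoelectronic, higher Z=19 is smaller); Cl⁻ < I⁻ (same group, 2 shells fewer).
The complete sequence is V⁵⁺ < Ti⁴⁺ < Sc³⁺ < Ca²⁺ < K⁺ < Cl⁻ < I⁻. I⁻ sits at position 7.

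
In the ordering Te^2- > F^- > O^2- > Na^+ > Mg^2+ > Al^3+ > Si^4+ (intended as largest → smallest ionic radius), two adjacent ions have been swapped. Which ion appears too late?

Scanning neighbour by neighbour, only F^-/O^2- violates a trend: both have 10 electrons but Z(F)=9 > Z(O)=8, so F^- should be the smaller of the two. That makes O^2- the one sitting a position late relative to where it belongs.

O^2-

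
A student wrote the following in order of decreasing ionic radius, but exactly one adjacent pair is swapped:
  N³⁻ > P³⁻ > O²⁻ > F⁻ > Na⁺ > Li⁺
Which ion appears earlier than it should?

N³⁻

The pair N³⁻, P³⁻ is the wrong way round — both in group 15 with the same charge; N³⁻ (period 2) has the smaller radius. All other adjacent pairs agree with periodic trends, so N³⁻ is the misplaced ion.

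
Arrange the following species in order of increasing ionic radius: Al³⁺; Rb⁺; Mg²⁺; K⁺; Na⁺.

Al³⁺ < Mg²⁺ < Na⁺ < K⁺ < Rb⁺

Electron counts and nuclear charges: Al³⁺ has 10 e⁻ (Z=13), Mg²⁺ has 10 e⁻ (Z=12), Na⁺ has 10 e⁻ (Z=11), K⁺ has 18 e⁻ (Z=19), Rb⁺ has 36 e⁻ (Z=37). Al³⁺ < Mg²⁺ (isoelectronic, higher Z=13 is smaller); Mg²⁺ < Na⁺ (both 10 e⁻, Z=12>11); Na⁺ < K⁺ (same group, period 3 vs 4); K⁺ < Rb⁺ (same group, period 4 vs 5).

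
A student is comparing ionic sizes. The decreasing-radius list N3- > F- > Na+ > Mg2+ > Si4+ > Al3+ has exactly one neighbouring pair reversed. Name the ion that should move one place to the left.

Check each adjacent pair. Si4+ and Al3+ are reversed: they are isoelectronic (10 e⁻) and Si has more protons than Al (14 vs 13), making Si4+ smaller. No other neighbouring pair contradicts the periodic trends, so Al3+ is the ion listed too late.

Al3+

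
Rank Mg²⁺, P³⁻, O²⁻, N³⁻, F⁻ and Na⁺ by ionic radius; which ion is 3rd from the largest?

O²⁻

Tabulating Z and e⁻: Mg²⁺: 10 e⁻, Z=12, Na⁺: 10 e⁻, Z=11, F⁻: 10 e⁻, Z=9, O²⁻: 10 e⁻, Z=8, N³⁻: 10 e⁻, Z=7, P³⁻: 18 e⁻, Z=15. Mg²⁺ < Na⁺ (both 10 e⁻, Z=12>11); Na⁺ < F⁻ (isoelectronic, higher Z=11 is smaller); F⁻ < O²⁻ (isoelectronic, higher Z=9 is smaller); O²⁻ < N³⁻ (isoelectronic, higher Z=8 is smaller); N³⁻ < P³⁻ (same group, 1 shell fewer).
Ordering: Mg²⁺ < Na⁺ < F⁻ < O²⁻ < N³⁻ < P³⁻. The 3rd largest is O²⁻.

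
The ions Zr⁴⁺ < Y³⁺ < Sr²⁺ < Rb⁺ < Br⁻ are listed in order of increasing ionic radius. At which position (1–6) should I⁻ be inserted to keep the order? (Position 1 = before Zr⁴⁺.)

6

Work out protons and electrons: Zr⁴⁺: 36 e⁻, Z=40, Y³⁺: 36 e⁻, Z=39, Sr²⁺: 36 e⁻, Z=38, Rb⁺: 36 e⁻, Z=37, Br⁻: 36 e⁻, Z=35, I⁻: 54 e⁻, Z=53. Zr⁴⁺ < Y³⁺ (both 36 e⁻, Z=40>39); Y³⁺ < Sr²⁺ (both 36 e⁻, Z=39>38); Sr²⁺ < Rb⁺ (isoelectronic, higher Z=38 is smaller); Rb⁺ < Br⁻ (both 36 e⁻, Z=37>35); Br⁻ < I⁻ (same group, 1 shell fewer).
Putting I⁻ in gives Zr⁴⁺ < Y³⁺ < Sr²⁺ < Rb⁺ < Br⁻ < I⁻; it lands at slot 6.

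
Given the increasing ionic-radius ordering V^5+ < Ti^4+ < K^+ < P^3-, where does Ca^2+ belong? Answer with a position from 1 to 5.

3

Each ion has 18 electrons. The ranking follows nuclear charge in reverse — greater Z gives a smaller radius. V^5+ (Z=23), Ti^4+ (Z=22), Ca^2+ (Z=20), K^+ (Z=19), P^3- (Z=15).
The complete sequence is V^5+ < Ti^4+ < Ca^2+ < K^+ < P^3-. Ca^2+ sits at position 3.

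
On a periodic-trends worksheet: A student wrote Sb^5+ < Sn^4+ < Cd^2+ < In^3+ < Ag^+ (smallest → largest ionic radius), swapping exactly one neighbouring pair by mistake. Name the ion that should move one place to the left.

In^3+

Compare adjacent ions: they are isoelectronic (46 e⁻) and In has more protons than Cd (49 vs 48), making In^3+ smaller — yet in this increasing list Cd^2+ sits before In^3+. Nothing else is reversed, so In^3+ should move one place to the left.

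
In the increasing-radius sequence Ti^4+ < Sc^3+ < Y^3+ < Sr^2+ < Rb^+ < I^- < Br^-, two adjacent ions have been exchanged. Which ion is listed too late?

Br^-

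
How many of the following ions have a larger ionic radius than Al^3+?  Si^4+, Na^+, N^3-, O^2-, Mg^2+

Isoelectronic series (10 e⁻ each). Size is set by nuclear charge: more protons means a smaller ion. Si^4+ (Z=14), Al^3+ (Z=13), Mg^2+ (Z=12), Na^+ (Z=11), O^2- (Z=8), N^3- (Z=7).
Placing each against Al^3+: smaller — Si^4+; larger — Mg^2+, Na^+, O^2-, N^3-. Count: 4.

4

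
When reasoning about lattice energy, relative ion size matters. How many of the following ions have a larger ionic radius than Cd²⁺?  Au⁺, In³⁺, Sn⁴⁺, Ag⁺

2

Electron counts and nuclear charges: Sn⁴⁺ (Z=50, 46 e⁻), In³⁺ (Z=49, 46 e⁻), Cd²⁺ (Z=48, 46 e⁻), Ag⁺ (Z=47, 46 e⁻), Au⁺ (Z=79, 78 e⁻). Sn⁴⁺ < In³⁺ (isoelectronic, higher Z=50 is smaller); In³⁺ < Cd²⁺ (isoelectronic, higher Z=49 is smaller); Cd²⁺ < Ag⁺ (isoelectronic, higher Z=48 is smaller); Ag⁺ < Au⁺ (same group, 1 shell fewer).
Placing each against Cd²⁺: smaller — Sn⁴⁺, In³⁺; larger — Ag⁺, Au⁺. Count: 2.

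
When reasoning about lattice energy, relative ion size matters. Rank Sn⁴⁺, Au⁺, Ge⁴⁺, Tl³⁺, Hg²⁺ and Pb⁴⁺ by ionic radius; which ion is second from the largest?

Hg²⁺

Electron counts and nuclear charges: Ge⁴⁺ has 28 e⁻ (Z=32), Sn⁴⁺ has 46 e⁻ (Z=50), Pb⁴⁺ has 78 e⁻ (Z=82), Tl³⁺ has 78 e⁻ (Z=81), Hg²⁺ has 78 e⁻ (Z=80), Au⁺ has 78 e⁻ (Z=79). Ge⁴⁺ < Sn⁴⁺ (same group, period 4 vs 5); Sn⁴⁺ < Pb⁴⁺ (same group, 1 shell fewer); Pb⁴⁺ < Tl³⁺ (both 78 e⁻, Z=82>81); Tl³⁺ < Hg²⁺ (isoelectronic, higher Z=81 is smaller); Hg²⁺ < Au⁺ (both 78 e⁻, Z=80>79).
So the order is Ge⁴⁺ < Sn⁴⁺ < Pb⁴⁺ < Tl³⁺ < Hg²⁺ < Au⁺; the 2nd-largest ion is Hg²⁺.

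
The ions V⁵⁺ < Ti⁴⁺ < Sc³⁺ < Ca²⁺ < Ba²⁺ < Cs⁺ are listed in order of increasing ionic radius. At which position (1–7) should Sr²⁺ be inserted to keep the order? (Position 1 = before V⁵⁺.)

5

Work out protons and electrons: V⁵⁺ (Z=23, 18 e⁻), Ti⁴⁺ (Z=22, 18 e⁻), Sc³⁺ (Z=21, 18 e⁻), Ca²⁺ (Z=20, 18 e⁻), Sr²⁺ (Z=38, 36 e⁻), Ba²⁺ (Z=56, 54 e⁻), Cs⁺ (Z=55, 54 e⁻). V⁵⁺ < Ti⁴⁺ (both 18 e⁻, Z=23>22); Ti⁴⁺ < Sc³⁺ (both 18 e⁻, Z=22>21); Sc³⁺ < Ca²⁺ (isoelectronic, higher Z=21 is smaller); Ca²⁺ < Sr²⁺ (same group, 1 shell fewer); Sr²⁺ < Ba²⁺ (same group, 1 shell fewer); Ba²⁺ < Cs⁺ (isoelectronic, higher Z=56 is smaller).
Merged order: V⁵⁺ < Ti⁴⁺ < Sc³⁺ < Ca²⁺ < Sr²⁺ < Ba²⁺ < Cs⁺ — Sr²⁺ is number 5.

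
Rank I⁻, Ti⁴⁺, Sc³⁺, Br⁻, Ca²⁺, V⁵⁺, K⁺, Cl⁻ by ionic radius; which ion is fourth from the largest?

K⁺

V⁵⁺: 18 e⁻, Z=23, Ti⁴⁺: 18 e⁻, Z=22, Sc³⁺: 18 e⁻, Z=21, Ca²⁺: 18 e⁻, Z=20, K⁺: 18 e⁻, Z=19, Cl⁻: 18 e⁻, Z=17, Br⁻: 36 e⁻, Z=35, I⁻: 54 e⁻, Z=53. V⁵⁺ < Ti⁴⁺ (isoelectronic, higher Z=23 is smaller); Ti⁴⁺ < Sc³⁺ (both 18 e⁻, Z=22>21); Sc³⁺ < Ca²⁺ (isoelectronic, higher Z=21 is smaller); Ca²⁺ < K⁺ (isoelectronic, higher Z=20 is smaller); K⁺ < Cl⁻ (both 18 e⁻, Z=19>17); Cl⁻ < Br⁻ (same group, period 3 vs 4); Br⁻ < I⁻ (same group, 1 shell fewer).
Ordering: V⁵⁺ < Ti⁴⁺ < Sc³⁺ < Ca²⁺ < K⁺ < Cl⁻ < Br⁻ < I⁻. The fourth largest is K⁺.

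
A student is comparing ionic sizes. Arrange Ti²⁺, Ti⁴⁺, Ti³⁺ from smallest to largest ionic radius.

Ti⁴⁺ < Ti³⁺ < Ti²⁺

Same element, different charge: the more highly charged cation has fewer electrons and a greater effective nuclear charge per electron, making Ti⁴⁺ the smallest.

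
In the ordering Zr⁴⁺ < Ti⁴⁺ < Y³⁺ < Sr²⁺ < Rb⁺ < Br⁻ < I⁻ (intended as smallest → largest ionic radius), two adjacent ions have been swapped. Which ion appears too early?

The pair Zr⁴⁺, Ti⁴⁺ is the wrong way round — both in group 4 with the same charge; Ti⁴⁺ (period 4) has the smaller radius. All other adjacent pairs agree with periodic trends, so Zr⁴⁺ is the misplaced ion.

Zr⁴⁺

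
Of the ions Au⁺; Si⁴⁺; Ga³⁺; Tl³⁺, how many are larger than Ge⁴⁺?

Work out protons and electrons: Si⁴⁺: 10 e⁻, Z=14, Ge⁴⁺: 28 e⁻, Z=32, Ga³⁺: 28 e⁻, Z=31, Tl³⁺: 78 e⁻, Z=81, Au⁺: 78 e⁻, Z=79. Si⁴⁺ < Ge⁴⁺ (same group, period 3 vs 4); Ge⁴⁺ < Ga³⁺ (isoelectronic, higher Z=32 is smaller); Ga³⁺ < Tl³⁺ (same group, period 4 vs 6); Tl³⁺ < Au⁺ (isoelectronic, higher Z=81 is smaller).
Relative to Ge⁴⁺, the ions that are larger are Ga³⁺, Tl³⁺, Au⁺. That's 3.

3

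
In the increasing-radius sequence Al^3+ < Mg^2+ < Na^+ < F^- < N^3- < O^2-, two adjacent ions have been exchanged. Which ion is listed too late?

Scanning neighbour by neighbour, only N^3-/O^2- violates a trend: O^2- and N^3- share 10 electrons; the higher nuclear charge on O (Z=8) contracts it more, so O^2- < N^3-. That makes O^2- the one sitting a position late relative to where it belongs.

O^2-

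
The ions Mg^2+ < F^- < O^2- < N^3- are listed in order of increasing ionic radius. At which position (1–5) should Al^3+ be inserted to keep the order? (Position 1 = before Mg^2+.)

1

All of these have 10 electrons (isoelectronic). With the same electron cloud, the ion with the most protons pulls it in tightest. Nuclear charges: Al^3+ (Z=13), Mg^2+ (Z=12), F^- (Z=9), O^2- (Z=8), N^3- (Z=7). Highest Z is smallest.
The complete sequence is Al^3+ < Mg^2+ < F^- < O^2- < N^3-. Al^3+ sits at position 1.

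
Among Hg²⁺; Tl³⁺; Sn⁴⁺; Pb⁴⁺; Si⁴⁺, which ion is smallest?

Work out protons and electrons: Si⁴⁺: 10 e⁻, Z=14, Sn⁴⁺: 46 e⁻, Z=50, Pb⁴⁺: 78 e⁻, Z=82, Tl³⁺: 78 e⁻, Z=81, Hg²⁺: 78 e⁻, Z=80. Si⁴⁺ < Sn⁴⁺ (same group, period 3 vs 5); Sn⁴⁺ < Pb⁴⁺ (same group, period 5 vs 6); Pb⁴⁺ < Tl³⁺ (both 78 e⁻, Z=82>81); Tl³⁺ < Hg²⁺ (isoelectronic, higher Z=81 is smaller).

Si⁴⁺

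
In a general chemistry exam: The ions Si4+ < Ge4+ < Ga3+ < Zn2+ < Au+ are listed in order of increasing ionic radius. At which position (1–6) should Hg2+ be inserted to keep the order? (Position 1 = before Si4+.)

Si4+ (Z=14, 10 e⁻), Ge4+ (Z=32, 28 e⁻), Ga3+ (Z=31, 28 e⁻), Zn2+ (Z=30, 28 e⁻), Hg2+ (Z=80, 78 e⁻), Au+ (Z=79, 78 e⁻). Si4+ < Ge4+ (same group, period 3 vs 4); Ge4+ < Ga3+ (both 28 e⁻, Z=32>31); Ga3+ < Zn2+ (both 28 e⁻, Z=31>30); Zn2+ < Hg2+ (same group, 2 shells fewer); Hg2+ < Au+ (both 78 e⁻, Z=80>79).
The complete sequence is Si4+ < Ge4+ < Ga3+ < Zn2+ < Hg2+ < Au+. Hg2+ sits at position 5.

5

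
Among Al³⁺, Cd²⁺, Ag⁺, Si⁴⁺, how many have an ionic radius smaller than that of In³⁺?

2

First list Z and electron count for each: Si⁴⁺: 10 e⁻, Z=14, Al³⁺: 10 e⁻, Z=13, In³⁺: 46 e⁻, Z=49, Cd²⁺: 46 e⁻, Z=48, Ag⁺: 46 e⁻, Z=47. Si⁴⁺ < Al³⁺ (both 10 e⁻, Z=14>13); Al³⁺ < In³⁺ (same group, 2 shells fewer); In³⁺ < Cd²⁺ (isoelectronic, higher Z=49 is smaller); Cd²⁺ < Ag⁺ (isoelectronic, higher Z=48 is smaller).
Placing each against In³⁺: smaller — Si⁴⁺, Al³⁺; larger — Cd²⁺, Ag⁺. Count: 2.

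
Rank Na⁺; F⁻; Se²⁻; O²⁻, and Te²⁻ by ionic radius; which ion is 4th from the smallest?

Se²⁻

First list Z and electron count for each: Na⁺: 10 e⁻, Z=11, F⁻: 10 e⁻, Z=9, O²⁻: 10 e⁻, Z=8, Se²⁻: 36 e⁻, Z=34, Te²⁻: 54 e⁻, Z=52. Na⁺ < F⁻ (both 10 e⁻, Z=11>9); F⁻ < O²⁻ (both 10 e⁻, Z=9>8); O²⁻ < Se²⁻ (same group, period 2 vs 4); Se²⁻ < Te²⁻ (same group, 1 shell fewer).
So the order is Na⁺ < F⁻ < O²⁻ < Se²⁻ < Te²⁻; the 4th-smallest ion is Se²⁻.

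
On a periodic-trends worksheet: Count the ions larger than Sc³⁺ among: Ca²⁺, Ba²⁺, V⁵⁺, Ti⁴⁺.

2

First list Z and electron count for each: V⁵⁺ (Z=23, 18 e⁻), Ti⁴⁺ (Z=22, 18 e⁻), Sc³⁺ (Z=21, 18 e⁻), Ca²⁺ (Z=20, 18 e⁻), Ba²⁺ (Z=56, 54 e⁻). V⁵⁺ < Ti⁴⁺ (both 18 e⁻, Z=23>22); Ti⁴⁺ < Sc³⁺ (isoelectronic, higher Z=22 is smaller); Sc³⁺ < Ca²⁺ (isoelectronic, higher Z=21 is smaller); Ca²⁺ < Ba²⁺ (same group, 2 shells fewer).
Relative to Sc³⁺, the ions that are larger are Ca²⁺, Ba²⁺. That's 2.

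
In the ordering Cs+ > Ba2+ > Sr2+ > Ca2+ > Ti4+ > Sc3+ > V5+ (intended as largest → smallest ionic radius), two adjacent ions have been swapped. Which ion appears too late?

Sc3+

Scanning neighbour by neighbour, only Ti4+/Sc3+ violates a trend: they are isoelectronic (18 e⁻) and Ti has more protons than Sc (22 vs 21), making Ti4+ smaller. That makes Sc3+ the one sitting a position late relative to where it belongs.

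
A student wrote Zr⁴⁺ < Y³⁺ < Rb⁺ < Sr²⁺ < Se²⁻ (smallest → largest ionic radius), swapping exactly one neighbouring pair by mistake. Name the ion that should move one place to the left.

Sr²⁺

The pair Rb⁺, Sr²⁺ is the wrong way round — they are isoelectronic (36 e⁻) and Sr has more protons than Rb (38 vs 37), making Sr²⁺ smaller. All other adjacent pairs agree with periodic trends, so Sr²⁺ is the misplaced ion.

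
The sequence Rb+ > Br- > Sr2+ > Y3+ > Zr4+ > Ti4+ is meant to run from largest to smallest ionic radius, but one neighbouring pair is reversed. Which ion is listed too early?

Rb+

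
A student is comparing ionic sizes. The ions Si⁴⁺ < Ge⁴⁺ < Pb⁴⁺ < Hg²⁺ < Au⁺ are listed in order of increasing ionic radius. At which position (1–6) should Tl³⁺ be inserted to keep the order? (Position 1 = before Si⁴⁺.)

Electron counts and nuclear charges: Si⁴⁺ (Z=14, 10 e⁻), Ge⁴⁺ (Z=32, 28 e⁻), Pb⁴⁺ (Z=82, 78 e⁻), Tl³⁺ (Z=81, 78 e⁻), Hg²⁺ (Z=80, 78 e⁻), Au⁺ (Z=79, 78 e⁻). Si⁴⁺ < Ge⁴⁺ (same group, period 3 vs 4); Ge⁴⁺ < Pb⁴⁺ (same group, 2 shells fewer); Pb⁴⁺ < Tl³⁺ (both 78 e⁻, Z=82>81); Tl³⁺ < Hg²⁺ (both 78 e⁻, Z=81>80); Hg²⁺ < Au⁺ (both 78 e⁻, Z=80>79).
The complete sequence is Si⁴⁺ < Ge⁴⁺ < Pb⁴⁺ < Tl³⁺ < Hg²⁺ < Au⁺. Tl³⁺ sits at position 4.

4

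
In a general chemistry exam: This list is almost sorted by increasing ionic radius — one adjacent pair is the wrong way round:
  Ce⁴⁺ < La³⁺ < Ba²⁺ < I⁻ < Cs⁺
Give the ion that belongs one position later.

Check each adjacent pair. I⁻ and Cs⁺ are reversed: both have 54 electrons but Z(Cs)=55 > Z(I)=53, so Cs⁺ should be the smaller of the two. No other neighbouring pair contradicts the periodic trends, so I⁻ is the ion listed too early.

I⁻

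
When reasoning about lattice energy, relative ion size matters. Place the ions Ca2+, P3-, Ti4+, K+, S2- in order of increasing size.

Ti4+ < Ca2+ < K+ < S2- < P3-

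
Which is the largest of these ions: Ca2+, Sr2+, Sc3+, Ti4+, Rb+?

Rb+

First list Z and electron count for each: Ti4+: 18 e⁻, Z=22, Sc3+: 18 e⁻, Z=21, Ca2+: 18 e⁻, Z=20, Sr2+: 36 e⁻, Z=38, Rb+: 36 e⁻, Z=37. Ti4+ < Sc3+ (both 18 e⁻, Z=22>21); Sc3+ < Ca2+ (isoelectronic, higher Z=21 is smaller); Ca2+ < Sr2+ (same group, 1 shell fewer); Sr2+ < Rb+ (both 36 e⁻, Z=38>37).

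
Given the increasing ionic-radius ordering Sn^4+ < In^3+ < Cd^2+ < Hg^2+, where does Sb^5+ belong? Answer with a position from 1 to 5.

1

Tabulating Z and e⁻: Sb^5+ has 46 e⁻ (Z=51), Sn^4+ has 46 e⁻ (Z=50), In^3+ has 46 e⁻ (Z=49), Cd^2+ has 46 e⁻ (Z=48), Hg^2+ has 78 e⁻ (Z=80). Sb^5+ < Sn^4+ (both 46 e⁻, Z=51>50); Sn^4+ < In^3+ (both 46 e⁻, Z=50>49); In^3+ < Cd^2+ (both 46 e⁻, Z=49>48); Cd^2+ < Hg^2+ (same group, period 5 vs 6).
Putting Sb^5+ in gives Sb^5+ < Sn^4+ < In^3+ < Cd^2+ < Hg^2+; it lands at slot 1.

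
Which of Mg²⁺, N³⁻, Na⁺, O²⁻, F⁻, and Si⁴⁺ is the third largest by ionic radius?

F⁻

All of these have 10 electrons (isoelectronic). With the same electron cloud, the ion with the most protons pulls it in tightest. Nuclear charges: Si⁴⁺ (Z=14), Mg²⁺ (Z=12), Na⁺ (Z=11), F⁻ (Z=9), O²⁻ (Z=8), N³⁻ (Z=7). Highest Z is smallest.
So the order is Si⁴⁺ < Mg²⁺ < Na⁺ < F⁻ < O²⁻ < N³⁻; the 3rd-largest ion is F⁻.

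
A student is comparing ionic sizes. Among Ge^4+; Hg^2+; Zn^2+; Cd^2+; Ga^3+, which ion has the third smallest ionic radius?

Zn^2+

Electron counts and nuclear charges: Ge^4+ has 28 e⁻ (Z=32), Ga^3+ has 28 e⁻ (Z=31), Zn^2+ has 28 e⁻ (Z=30), Cd^2+ has 46 e⁻ (Z=48), Hg^2+ has 78 e⁻ (Z=80). Ge^4+ < Ga^3+ (both 28 e⁻, Z=32>31); Ga^3+ < Zn^2+ (both 28 e⁻, Z=31>30); Zn^2+ < Cd^2+ (same group, 1 shell fewer); Cd^2+ < Hg^2+ (same group, 1 shell fewer).
That gives Ge^4+ < Ga^3+ < Zn^2+ < Cd^2+ < Hg^2+. From the smallest end, number 3 is Zn^2+.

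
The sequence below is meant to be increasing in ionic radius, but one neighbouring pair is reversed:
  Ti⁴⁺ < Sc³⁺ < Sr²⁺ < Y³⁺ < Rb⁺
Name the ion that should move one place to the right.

The pair Sr²⁺, Y³⁺ is the wrong way round — they are isoelectronic (36 e⁻) and Y has more protons than Sr (39 vs 38), making Y³⁺ smaller. All other adjacent pairs agree with periodic trends, so Sr²⁺ is the misplaced ion.

Sr²⁺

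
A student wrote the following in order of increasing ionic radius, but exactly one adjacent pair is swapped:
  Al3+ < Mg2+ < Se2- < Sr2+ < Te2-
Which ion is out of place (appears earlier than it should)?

Se2-

The pair Se2-, Sr2+ is the wrong way round — Sr2+ and Se2- share 36 electrons; the higher nuclear charge on Sr (Z=38) contracts it more, so Sr2+ < Se2-. All other adjacent pairs agree with periodic trends, so Se2- is the misplaced ion.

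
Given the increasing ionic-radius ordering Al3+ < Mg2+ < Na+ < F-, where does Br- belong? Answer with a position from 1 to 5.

5

Al3+ has 10 e⁻ (Z=13), Mg2+ has 10 e⁻ (Z=12), Na+ has 10 e⁻ (Z=11), F- has 10 e⁻ (Z=9), Br- has 36 e⁻ (Z=35). Al3+ < Mg2+ (both 10 e⁻, Z=13>12); Mg2+ < Na+ (both 10 e⁻, Z=12>11); Na+ < F- (both 10 e⁻, Z=11>9); F- < Br- (same group, 2 shells fewer).
Putting Br- in gives Al3+ < Mg2+ < Na+ < F- < Br-; it lands at slot 5.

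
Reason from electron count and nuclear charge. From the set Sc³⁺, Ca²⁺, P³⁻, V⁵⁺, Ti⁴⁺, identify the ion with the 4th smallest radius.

All of these have 18 electrons (isoelectronic). With the same electron cloud, the ion with the most protons pulls it in tightest. Nuclear charges: V⁵⁺ (Z=23), Ti⁴⁺ (Z=22), Sc³⁺ (Z=21), Ca²⁺ (Z=20), P³⁻ (Z=15). Highest Z is smallest.
So the order is V⁵⁺ < Ti⁴⁺ < Sc³⁺ < Ca²⁺ < P³⁻; the 4th-smallest ion is Ca²⁺.

Ca²⁺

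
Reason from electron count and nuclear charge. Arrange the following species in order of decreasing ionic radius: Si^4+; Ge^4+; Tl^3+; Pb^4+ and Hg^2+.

Hg^2+ > Tl^3+ > Pb^4+ > Ge^4+ > Si^4+

Work out protons and electrons: Si^4+ has 10 e⁻ (Z=14), Ge^4+ has 28 e⁻ (Z=32), Pb^4+ has 78 e⁻ (Z=82), Tl^3+ has 78 e⁻ (Z=81), Hg^2+ has 78 e⁻ (Z=80). Si^4+ < Ge^4+ (same group, 1 shell fewer); Ge^4+ < Pb^4+ (same group, 2 shells fewer); Pb^4+ < Tl^3+ (both 78 e⁻, Z=82>81); Tl^3+ < Hg^2+ (isoelectronic, higher Z=81 is smaller).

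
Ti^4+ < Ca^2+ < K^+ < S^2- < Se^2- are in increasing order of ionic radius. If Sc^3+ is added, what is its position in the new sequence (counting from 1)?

Work out protons and electrons: Ti^4+ has 18 e⁻ (Z=22), Sc^3+ has 18 e⁻ (Z=21), Ca^2+ has 18 e⁻ (Z=20), K^+ has 18 e⁻ (Z=19), S^2- has 18 e⁻ (Z=16), Se^2- has 36 e⁻ (Z=34). Ti^4+ < Sc^3+ (isoelectronic, higher Z=22 is smaller); Sc^3+ < Ca^2+ (isoelectronic, higher Z=21 is smaller); Ca^2+ < K^+ (isoelectronic, higher Z=20 is smaller); K^+ < S^2- (both 18 e⁻, Z=19>16); S^2- < Se^2- (same group, 1 shell fewer).
With Sc^3+ included the full order is Ti^4+ < Sc^3+ < Ca^2+ < K^+ < S^2- < Se^2-, so it takes position 2.

2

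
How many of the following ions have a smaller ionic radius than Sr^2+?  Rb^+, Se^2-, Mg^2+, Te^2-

1

Mg^2+ (Z=12, 10 e⁻), Sr^2+ (Z=38, 36 e⁻), Rb^+ (Z=37, 36 e⁻), Se^2- (Z=34, 36 e⁻), Te^2- (Z=52, 54 e⁻). Mg^2+ < Sr^2+ (same group, 2 shells fewer); Sr^2+ < Rb^+ (isoelectronic, higher Z=38 is smaller); Rb^+ < Se^2- (both 36 e⁻, Z=37>34); Se^2- < Te^2- (same group, 1 shell fewer).
Placing each against Sr^2+: smaller — Mg^2+; larger — Rb^+, Se^2-, Te^2-. So 1 is smaller.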